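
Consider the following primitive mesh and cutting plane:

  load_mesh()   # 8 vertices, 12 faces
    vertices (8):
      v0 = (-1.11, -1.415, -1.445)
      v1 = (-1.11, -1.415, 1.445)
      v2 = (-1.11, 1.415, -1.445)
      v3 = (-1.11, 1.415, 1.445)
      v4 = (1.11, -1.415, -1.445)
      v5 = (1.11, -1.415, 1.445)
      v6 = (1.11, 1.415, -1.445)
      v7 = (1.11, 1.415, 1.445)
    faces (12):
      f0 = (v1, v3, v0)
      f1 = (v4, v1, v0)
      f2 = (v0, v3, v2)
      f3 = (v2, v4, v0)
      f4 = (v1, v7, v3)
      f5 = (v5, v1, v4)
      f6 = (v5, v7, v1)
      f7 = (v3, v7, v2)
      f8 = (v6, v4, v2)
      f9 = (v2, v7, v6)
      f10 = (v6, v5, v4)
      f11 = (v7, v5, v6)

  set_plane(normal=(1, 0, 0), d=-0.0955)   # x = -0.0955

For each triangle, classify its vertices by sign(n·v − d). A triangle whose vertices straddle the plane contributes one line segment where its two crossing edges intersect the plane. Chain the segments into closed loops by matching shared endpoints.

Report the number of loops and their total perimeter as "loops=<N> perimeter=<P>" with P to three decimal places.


loops=1 perimeter=11.440

Straddling triangles (8 of 12):
  (v4,v1,v0) [+--] → (-0.0955, -1.415, 0.124322)–(-0.0955, -1.415, -1.445)  len=1.5693
  (v2,v4,v0) [-+-] → (-0.0955, 0.121741, -1.445)–(-0.0955, -1.415, -1.445)  len=1.5367
  (v1,v7,v3) [-+-] → (-0.0955, -0.121741, 1.445)–(-0.0955, 1.415, 1.445)  len=1.5367
  (v5,v1,v4) [+-+] → (-0.0955, -1.415, 1.445)–(-0.0955, -1.415, 0.124322)  len=1.3207
  (v5,v7,v1) [++-] → (-0.0955, -0.121741, 1.445)–(-0.0955, -1.415, 1.445)  len=1.2933
  (v3,v7,v2) [-+-] → (-0.0955, 1.415, 1.445)–(-0.0955, 1.415, -0.124322)  len=1.5693
  (v6,v4,v2) [++-] → (-0.0955, 0.121741, -1.445)–(-0.0955, 1.415, -1.445)  len=1.2933
  (v2,v7,v6) [-++] → (-0.0955, 1.415, -0.124322)–(-0.0955, 1.415, -1.445)  len=1.3207

Chained into 1 loop(s):
  loop 1: 8 segments, perimeter = 11.4400
Total perimeter = 11.440


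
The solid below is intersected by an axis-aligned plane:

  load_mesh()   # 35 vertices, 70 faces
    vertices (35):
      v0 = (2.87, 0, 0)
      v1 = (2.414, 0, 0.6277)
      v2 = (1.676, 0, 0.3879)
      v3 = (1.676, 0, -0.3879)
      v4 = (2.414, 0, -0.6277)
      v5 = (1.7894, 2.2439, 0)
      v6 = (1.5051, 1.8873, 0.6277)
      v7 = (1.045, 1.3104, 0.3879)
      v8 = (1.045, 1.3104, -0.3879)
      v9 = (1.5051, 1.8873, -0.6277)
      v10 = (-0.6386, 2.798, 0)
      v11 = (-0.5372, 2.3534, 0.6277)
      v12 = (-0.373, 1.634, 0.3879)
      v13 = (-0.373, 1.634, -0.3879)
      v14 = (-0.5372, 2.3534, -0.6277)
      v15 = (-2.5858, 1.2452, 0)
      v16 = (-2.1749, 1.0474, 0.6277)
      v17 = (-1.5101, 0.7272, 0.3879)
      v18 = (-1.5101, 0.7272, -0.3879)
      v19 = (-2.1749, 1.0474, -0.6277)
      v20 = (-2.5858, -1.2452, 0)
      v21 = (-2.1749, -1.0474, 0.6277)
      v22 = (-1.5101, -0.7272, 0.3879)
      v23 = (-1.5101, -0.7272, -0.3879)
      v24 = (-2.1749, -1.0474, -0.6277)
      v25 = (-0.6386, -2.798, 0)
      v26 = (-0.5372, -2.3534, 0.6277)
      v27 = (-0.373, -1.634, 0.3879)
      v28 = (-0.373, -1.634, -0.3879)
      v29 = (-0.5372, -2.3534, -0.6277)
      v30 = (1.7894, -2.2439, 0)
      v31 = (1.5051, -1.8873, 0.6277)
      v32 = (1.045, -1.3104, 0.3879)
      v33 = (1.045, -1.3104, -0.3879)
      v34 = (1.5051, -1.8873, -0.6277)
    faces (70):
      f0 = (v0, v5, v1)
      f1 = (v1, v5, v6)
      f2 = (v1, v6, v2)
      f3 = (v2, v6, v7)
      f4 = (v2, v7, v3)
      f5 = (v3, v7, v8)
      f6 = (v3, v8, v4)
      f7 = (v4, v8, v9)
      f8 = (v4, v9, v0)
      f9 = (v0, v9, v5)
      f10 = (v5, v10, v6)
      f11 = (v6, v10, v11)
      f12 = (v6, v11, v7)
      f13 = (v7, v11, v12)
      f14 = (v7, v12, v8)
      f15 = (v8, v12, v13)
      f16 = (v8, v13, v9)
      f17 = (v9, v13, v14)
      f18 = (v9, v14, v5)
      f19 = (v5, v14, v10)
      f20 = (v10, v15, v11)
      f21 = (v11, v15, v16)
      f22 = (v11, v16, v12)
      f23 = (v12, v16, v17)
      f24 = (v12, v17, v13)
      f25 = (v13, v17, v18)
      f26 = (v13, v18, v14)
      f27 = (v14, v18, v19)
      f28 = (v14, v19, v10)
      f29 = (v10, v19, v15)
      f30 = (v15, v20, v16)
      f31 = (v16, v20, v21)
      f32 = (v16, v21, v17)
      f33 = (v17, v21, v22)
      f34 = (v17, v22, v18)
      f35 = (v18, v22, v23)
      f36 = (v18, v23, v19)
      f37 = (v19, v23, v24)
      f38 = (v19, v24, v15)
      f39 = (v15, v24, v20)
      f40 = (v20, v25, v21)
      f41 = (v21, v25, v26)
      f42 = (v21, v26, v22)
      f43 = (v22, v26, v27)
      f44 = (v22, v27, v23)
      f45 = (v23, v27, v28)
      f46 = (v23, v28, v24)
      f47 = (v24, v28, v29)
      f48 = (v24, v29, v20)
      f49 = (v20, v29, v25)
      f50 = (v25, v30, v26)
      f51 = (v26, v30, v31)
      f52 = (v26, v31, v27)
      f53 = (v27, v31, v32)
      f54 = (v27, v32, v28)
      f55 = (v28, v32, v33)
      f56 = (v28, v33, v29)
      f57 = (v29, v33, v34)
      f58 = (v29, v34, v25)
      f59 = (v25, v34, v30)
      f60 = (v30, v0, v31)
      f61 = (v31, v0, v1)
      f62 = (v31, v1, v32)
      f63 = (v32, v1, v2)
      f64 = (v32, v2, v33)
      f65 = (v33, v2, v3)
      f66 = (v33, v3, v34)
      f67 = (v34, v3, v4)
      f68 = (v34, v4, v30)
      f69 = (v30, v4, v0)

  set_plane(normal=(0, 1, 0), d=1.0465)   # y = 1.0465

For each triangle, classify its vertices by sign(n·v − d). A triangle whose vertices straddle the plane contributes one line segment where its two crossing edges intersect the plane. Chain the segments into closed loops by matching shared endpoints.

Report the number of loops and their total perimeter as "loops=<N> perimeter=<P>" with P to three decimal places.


Straddling triangles (22 of 70):
  (v0,v5,v1) [-+-] → (2.36603, 1.0465, 0)–(2.1227, 1.0465, 0.334956)  len=0.4140
  (v1,v5,v6) [-++] → (2.1227, 1.0465, 0.334956)–(1.91002, 1.0465, 0.6277)  len=0.3618
  (v1,v6,v2) [-+-] → (1.91002, 1.0465, 0.6277)–(1.58124, 1.0465, 0.520868)  len=0.3457
  (v2,v6,v7) [-++] → (1.58124, 1.0465, 0.520868)–(1.17208, 1.0465, 0.3879)  len=0.4302
  (v2,v7,v3) [-+-] → (1.17208, 1.0465, 0.3879)–(1.17208, 1.0465, 0.231663)  len=0.1562
  (v3,v7,v8) [-++] → (1.17208, 1.0465, 0.231662)–(1.17208, 1.0465, -0.3879)  len=0.6196
  (v3,v8,v4) [-+-] → (1.17208, 1.0465, -0.3879)–(1.3207, 1.0465, -0.436193)  len=0.1563
  (v4,v8,v9) [-++] → (1.3207, 1.0465, -0.436193)–(1.91002, 1.0465, -0.6277)  len=0.6197
  (v4,v9,v0) [-+-] → (1.91002, 1.0465, -0.6277)–(2.11317, 1.0465, -0.348057)  len=0.3456
  (v0,v9,v5) [-++] → (2.11317, 1.0465, -0.348057)–(2.36603, 1.0465, 0)  len=0.4302
  (v12,v16,v17) [++-] → (-2.17303, 1.0465, 0.627026)–(-1.10971, 1.0465, 0.3879)  len=1.0899
  (v12,v17,v13) [+-+] → (-1.10971, 1.0465, 0.3879)–(-1.10971, 1.0465, 0.114727)  len=0.2732
  (v13,v17,v18) [+--] → (-1.10971, 1.0465, 0.114727)–(-1.10971, 1.0465, -0.3879)  len=0.5026
  (v13,v18,v14) [+-+] → (-1.10971, 1.0465, -0.3879)–(-1.31907, 1.0465, -0.434984)  len=0.2146
  (v14,v18,v19) [+-+] → (-1.31907, 1.0465, -0.434984)–(-2.17303, 1.0465, -0.627026)  len=0.8753
  (v15,v20,v16) [+-+] → (-2.5858, 1.0465, 0)–(-2.17506, 1.0465, 0.627454)  len=0.7499
  (v16,v20,v21) [+--] → (-2.17506, 1.0465, 0.627454)–(-2.1749, 1.0465, 0.6277)  len=0.0003
  (v16,v21,v17) [+--] → (-2.1749, 1.0465, 0.6277)–(-2.17303, 1.0465, 0.627026)  len=0.0020
  (v18,v23,v19) [--+] → (-2.17456, 1.0465, -0.627578)–(-2.17303, 1.0465, -0.627026)  len=0.0016
  (v19,v23,v24) [+--] → (-2.17456, 1.0465, -0.627578)–(-2.1749, 1.0465, -0.6277)  len=0.0004
  (v19,v24,v15) [+-+] → (-2.1749, 1.0465, -0.6277)–(-2.55019, 1.0465, -0.0544029)  len=0.6852
  (v15,v24,v20) [+--] → (-2.55019, 1.0465, -0.0544029)–(-2.5858, 1.0465, 0)  len=0.0650

Chained into 2 loop(s):
  loop 1: 10 segments, perimeter = 3.8794
  loop 2: 12 segments, perimeter = 4.4600
Total perimeter = 8.339

loops=2 perimeter=8.339


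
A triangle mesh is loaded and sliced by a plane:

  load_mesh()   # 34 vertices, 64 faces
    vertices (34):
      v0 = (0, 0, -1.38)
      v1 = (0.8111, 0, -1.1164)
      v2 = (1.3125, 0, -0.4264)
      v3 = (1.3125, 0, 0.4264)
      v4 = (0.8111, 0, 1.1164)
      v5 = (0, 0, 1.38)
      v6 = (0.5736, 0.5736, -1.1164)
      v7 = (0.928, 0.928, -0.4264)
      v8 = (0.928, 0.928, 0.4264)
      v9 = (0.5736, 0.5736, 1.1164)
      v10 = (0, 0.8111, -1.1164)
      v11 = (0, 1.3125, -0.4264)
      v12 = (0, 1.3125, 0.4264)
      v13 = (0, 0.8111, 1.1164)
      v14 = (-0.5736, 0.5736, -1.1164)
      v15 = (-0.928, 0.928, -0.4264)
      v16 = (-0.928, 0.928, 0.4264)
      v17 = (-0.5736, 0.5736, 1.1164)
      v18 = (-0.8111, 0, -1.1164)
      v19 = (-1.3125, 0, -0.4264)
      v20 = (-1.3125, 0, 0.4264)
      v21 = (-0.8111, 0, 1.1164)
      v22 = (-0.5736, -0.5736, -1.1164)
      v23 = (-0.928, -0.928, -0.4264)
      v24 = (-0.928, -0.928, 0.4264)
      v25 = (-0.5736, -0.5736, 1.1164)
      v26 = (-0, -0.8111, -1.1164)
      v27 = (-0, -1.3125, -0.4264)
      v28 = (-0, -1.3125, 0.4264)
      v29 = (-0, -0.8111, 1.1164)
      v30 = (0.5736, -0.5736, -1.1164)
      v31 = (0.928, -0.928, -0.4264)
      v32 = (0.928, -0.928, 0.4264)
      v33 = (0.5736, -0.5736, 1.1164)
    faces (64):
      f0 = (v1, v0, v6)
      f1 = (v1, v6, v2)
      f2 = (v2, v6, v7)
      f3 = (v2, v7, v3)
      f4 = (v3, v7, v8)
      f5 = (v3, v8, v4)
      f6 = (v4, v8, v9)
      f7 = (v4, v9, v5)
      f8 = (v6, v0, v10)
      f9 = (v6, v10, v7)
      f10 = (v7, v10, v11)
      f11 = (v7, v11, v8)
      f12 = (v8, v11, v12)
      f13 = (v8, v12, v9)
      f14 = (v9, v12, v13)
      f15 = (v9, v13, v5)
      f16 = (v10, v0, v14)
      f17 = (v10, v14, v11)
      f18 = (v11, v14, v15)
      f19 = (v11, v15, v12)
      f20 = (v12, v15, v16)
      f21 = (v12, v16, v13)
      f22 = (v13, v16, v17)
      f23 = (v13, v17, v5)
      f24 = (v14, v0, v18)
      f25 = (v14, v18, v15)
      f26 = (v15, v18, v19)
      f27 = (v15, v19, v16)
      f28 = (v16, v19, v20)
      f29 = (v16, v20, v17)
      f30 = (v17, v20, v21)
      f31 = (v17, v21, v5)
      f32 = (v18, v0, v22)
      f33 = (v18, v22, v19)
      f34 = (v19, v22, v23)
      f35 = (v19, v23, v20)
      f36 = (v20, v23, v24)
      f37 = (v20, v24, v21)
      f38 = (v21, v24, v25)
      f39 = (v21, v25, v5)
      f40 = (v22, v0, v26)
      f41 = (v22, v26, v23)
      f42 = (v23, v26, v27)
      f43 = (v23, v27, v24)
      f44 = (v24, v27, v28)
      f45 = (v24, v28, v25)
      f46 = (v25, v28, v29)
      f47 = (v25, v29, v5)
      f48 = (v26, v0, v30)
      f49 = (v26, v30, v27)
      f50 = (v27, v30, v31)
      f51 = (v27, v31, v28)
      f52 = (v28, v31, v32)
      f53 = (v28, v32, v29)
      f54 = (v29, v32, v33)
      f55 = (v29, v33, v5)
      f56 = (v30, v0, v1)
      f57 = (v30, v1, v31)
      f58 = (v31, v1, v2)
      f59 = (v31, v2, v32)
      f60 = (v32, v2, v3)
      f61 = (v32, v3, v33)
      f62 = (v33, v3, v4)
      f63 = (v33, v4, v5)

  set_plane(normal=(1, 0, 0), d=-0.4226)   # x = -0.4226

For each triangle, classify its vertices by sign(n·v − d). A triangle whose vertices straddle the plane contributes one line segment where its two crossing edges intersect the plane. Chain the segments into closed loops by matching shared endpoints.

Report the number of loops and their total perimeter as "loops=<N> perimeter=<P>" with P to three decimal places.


Straddling triangles (20 of 64):
  (v10,v0,v14) [++-] → (-0.4226, 0.4226, -1.18579)–(-0.4226, 0.636122, -1.1164)  len=0.2245
  (v10,v14,v11) [+-+] → (-0.4226, 0.636122, -1.1164)–(-0.4226, 0.768115, -0.934758)  len=0.2245
  (v11,v14,v15) [+--] → (-0.4226, 0.768115, -0.934758)–(-0.4226, 1.1374, -0.4264)  len=0.6283
  (v11,v15,v12) [+-+] → (-0.4226, 1.1374, -0.4264)–(-0.4226, 1.1374, 0.0380452)  len=0.4644
  (v12,v15,v16) [+--] → (-0.4226, 1.1374, 0.0380452)–(-0.4226, 1.1374, 0.4264)  len=0.3884
  (v12,v16,v13) [+-+] → (-0.4226, 1.1374, 0.4264)–(-0.4226, 0.864335, 0.802182)  len=0.4645
  (v13,v16,v17) [+--] → (-0.4226, 0.864335, 0.802182)–(-0.4226, 0.636122, 1.1164)  len=0.3883
  (v13,v17,v5) [+-+] → (-0.4226, 0.636122, 1.1164)–(-0.4226, 0.4226, 1.18579)  len=0.2245
  (v14,v0,v18) [-+-] → (-0.4226, 0.4226, -1.18579)–(-0.4226, 0, -1.24266)  len=0.4264
  (v17,v21,v5) [--+] → (-0.4226, 0, 1.24266)–(-0.4226, 0.4226, 1.18579)  len=0.4264
  (v18,v0,v22) [-+-] → (-0.4226, 0, -1.24266)–(-0.4226, -0.4226, -1.18579)  len=0.4264
  (v21,v25,v5) [--+] → (-0.4226, -0.4226, 1.18579)–(-0.4226, 0, 1.24266)  len=0.4264
  (v22,v0,v26) [-++] → (-0.4226, -0.4226, -1.18579)–(-0.4226, -0.636122, -1.1164)  len=0.2245
  (v22,v26,v23) [-+-] → (-0.4226, -0.636122, -1.1164)–(-0.4226, -0.864335, -0.802182)  len=0.3883
  (v23,v26,v27) [-++] → (-0.4226, -0.864335, -0.802182)–(-0.4226, -1.1374, -0.4264)  len=0.4645
  (v23,v27,v24) [-+-] → (-0.4226, -1.1374, -0.4264)–(-0.4226, -1.1374, -0.0380452)  len=0.3884
  (v24,v27,v28) [-++] → (-0.4226, -1.1374, -0.0380452)–(-0.4226, -1.1374, 0.4264)  len=0.4644
  (v24,v28,v25) [-+-] → (-0.4226, -1.1374, 0.4264)–(-0.4226, -0.768115, 0.934758)  len=0.6283
  (v25,v28,v29) [-++] → (-0.4226, -0.768115, 0.934758)–(-0.4226, -0.636122, 1.1164)  len=0.2245
  (v25,v29,v5) [-++] → (-0.4226, -0.636122, 1.1164)–(-0.4226, -0.4226, 1.18579)  len=0.2245

Chained into 1 loop(s):
  loop 1: 20 segments, perimeter = 7.7208
Total perimeter = 7.721

loops=1 perimeter=7.721


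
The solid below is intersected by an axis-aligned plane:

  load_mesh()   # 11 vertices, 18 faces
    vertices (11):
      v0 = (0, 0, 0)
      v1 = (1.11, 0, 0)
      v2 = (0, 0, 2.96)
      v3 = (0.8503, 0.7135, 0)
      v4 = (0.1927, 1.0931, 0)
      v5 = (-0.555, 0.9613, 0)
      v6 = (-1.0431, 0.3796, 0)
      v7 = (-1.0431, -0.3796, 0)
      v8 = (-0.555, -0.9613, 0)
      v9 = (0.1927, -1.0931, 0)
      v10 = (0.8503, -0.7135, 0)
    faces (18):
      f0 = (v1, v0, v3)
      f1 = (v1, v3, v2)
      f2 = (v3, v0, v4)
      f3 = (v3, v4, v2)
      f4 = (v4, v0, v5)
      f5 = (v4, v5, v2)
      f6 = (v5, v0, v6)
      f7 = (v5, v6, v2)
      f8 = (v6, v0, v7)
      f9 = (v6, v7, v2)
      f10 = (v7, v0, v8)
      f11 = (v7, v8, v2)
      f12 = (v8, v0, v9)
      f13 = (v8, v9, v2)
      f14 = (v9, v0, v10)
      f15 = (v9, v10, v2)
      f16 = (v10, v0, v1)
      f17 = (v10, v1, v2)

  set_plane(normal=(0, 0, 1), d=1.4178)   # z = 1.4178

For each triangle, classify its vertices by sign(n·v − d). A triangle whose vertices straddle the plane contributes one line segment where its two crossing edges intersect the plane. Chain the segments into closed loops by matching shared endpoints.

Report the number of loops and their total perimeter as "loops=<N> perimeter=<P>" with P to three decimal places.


Straddling triangles (9 of 18):
  (v1,v3,v2) [--+] → (0.443018, 0.371743, 1.4178)–(0.578325, 0, 1.4178)  len=0.3956
  (v3,v4,v2) [--+] → (0.100399, 0.56952, 1.4178)–(0.443018, 0.371743, 1.4178)  len=0.3956
  (v4,v5,v2) [--+] → (-0.289163, 0.50085, 1.4178)–(0.100399, 0.56952, 1.4178)  len=0.3956
  (v5,v6,v2) [--+] → (-0.543469, 0.197777, 1.4178)–(-0.289163, 0.50085, 1.4178)  len=0.3956
  (v6,v7,v2) [--+] → (-0.543469, -0.197777, 1.4178)–(-0.543469, 0.197777, 1.4178)  len=0.3956
  (v7,v8,v2) [--+] → (-0.289163, -0.50085, 1.4178)–(-0.543469, -0.197777, 1.4178)  len=0.3956
  (v8,v9,v2) [--+] → (0.100399, -0.56952, 1.4178)–(-0.289163, -0.50085, 1.4178)  len=0.3956
  (v9,v10,v2) [--+] → (0.443018, -0.371743, 1.4178)–(0.100399, -0.56952, 1.4178)  len=0.3956
  (v10,v1,v2) [--+] → (0.578325, 0, 1.4178)–(0.443018, -0.371743, 1.4178)  len=0.3956

Chained into 1 loop(s):
  loop 1: 9 segments, perimeter = 3.5604
Total perimeter = 3.560

loops=1 perimeter=3.560


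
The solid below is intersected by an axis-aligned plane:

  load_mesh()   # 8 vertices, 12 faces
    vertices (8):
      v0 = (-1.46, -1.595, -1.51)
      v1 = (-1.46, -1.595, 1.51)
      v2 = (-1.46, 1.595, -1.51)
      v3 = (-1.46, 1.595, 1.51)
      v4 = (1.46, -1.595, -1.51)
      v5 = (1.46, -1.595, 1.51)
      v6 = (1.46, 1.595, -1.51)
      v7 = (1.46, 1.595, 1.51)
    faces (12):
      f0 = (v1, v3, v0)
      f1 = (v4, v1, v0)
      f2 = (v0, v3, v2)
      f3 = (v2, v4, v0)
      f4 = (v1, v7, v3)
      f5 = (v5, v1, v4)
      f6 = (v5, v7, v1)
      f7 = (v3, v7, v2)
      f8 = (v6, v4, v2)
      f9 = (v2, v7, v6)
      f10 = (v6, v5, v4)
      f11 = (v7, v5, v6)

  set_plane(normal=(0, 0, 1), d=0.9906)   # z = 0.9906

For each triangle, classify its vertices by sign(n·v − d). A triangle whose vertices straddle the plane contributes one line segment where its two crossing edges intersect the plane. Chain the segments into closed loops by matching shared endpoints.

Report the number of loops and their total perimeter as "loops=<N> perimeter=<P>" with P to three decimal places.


Straddling triangles (8 of 12):
  (v1,v3,v0) [++-] → (-1.46, 1.04636, 0.9906)–(-1.46, -1.595, 0.9906)  len=2.6414
  (v4,v1,v0) [-+-] → (-0.957799, -1.595, 0.9906)–(-1.46, -1.595, 0.9906)  len=0.5022
  (v0,v3,v2) [-+-] → (-1.46, 1.04636, 0.9906)–(-1.46, 1.595, 0.9906)  len=0.5486
  (v5,v1,v4) [++-] → (-0.957799, -1.595, 0.9906)–(1.46, -1.595, 0.9906)  len=2.4178
  (v3,v7,v2) [++-] → (0.957799, 1.595, 0.9906)–(-1.46, 1.595, 0.9906)  len=2.4178
  (v2,v7,v6) [-+-] → (0.957799, 1.595, 0.9906)–(1.46, 1.595, 0.9906)  len=0.5022
  (v6,v5,v4) [-+-] → (1.46, -1.04636, 0.9906)–(1.46, -1.595, 0.9906)  len=0.5486
  (v7,v5,v6) [++-] → (1.46, -1.04636, 0.9906)–(1.46, 1.595, 0.9906)  len=2.6414

Chained into 1 loop(s):
  loop 1: 8 segments, perimeter = 12.2200
Total perimeter = 12.220

loops=1 perimeter=12.220


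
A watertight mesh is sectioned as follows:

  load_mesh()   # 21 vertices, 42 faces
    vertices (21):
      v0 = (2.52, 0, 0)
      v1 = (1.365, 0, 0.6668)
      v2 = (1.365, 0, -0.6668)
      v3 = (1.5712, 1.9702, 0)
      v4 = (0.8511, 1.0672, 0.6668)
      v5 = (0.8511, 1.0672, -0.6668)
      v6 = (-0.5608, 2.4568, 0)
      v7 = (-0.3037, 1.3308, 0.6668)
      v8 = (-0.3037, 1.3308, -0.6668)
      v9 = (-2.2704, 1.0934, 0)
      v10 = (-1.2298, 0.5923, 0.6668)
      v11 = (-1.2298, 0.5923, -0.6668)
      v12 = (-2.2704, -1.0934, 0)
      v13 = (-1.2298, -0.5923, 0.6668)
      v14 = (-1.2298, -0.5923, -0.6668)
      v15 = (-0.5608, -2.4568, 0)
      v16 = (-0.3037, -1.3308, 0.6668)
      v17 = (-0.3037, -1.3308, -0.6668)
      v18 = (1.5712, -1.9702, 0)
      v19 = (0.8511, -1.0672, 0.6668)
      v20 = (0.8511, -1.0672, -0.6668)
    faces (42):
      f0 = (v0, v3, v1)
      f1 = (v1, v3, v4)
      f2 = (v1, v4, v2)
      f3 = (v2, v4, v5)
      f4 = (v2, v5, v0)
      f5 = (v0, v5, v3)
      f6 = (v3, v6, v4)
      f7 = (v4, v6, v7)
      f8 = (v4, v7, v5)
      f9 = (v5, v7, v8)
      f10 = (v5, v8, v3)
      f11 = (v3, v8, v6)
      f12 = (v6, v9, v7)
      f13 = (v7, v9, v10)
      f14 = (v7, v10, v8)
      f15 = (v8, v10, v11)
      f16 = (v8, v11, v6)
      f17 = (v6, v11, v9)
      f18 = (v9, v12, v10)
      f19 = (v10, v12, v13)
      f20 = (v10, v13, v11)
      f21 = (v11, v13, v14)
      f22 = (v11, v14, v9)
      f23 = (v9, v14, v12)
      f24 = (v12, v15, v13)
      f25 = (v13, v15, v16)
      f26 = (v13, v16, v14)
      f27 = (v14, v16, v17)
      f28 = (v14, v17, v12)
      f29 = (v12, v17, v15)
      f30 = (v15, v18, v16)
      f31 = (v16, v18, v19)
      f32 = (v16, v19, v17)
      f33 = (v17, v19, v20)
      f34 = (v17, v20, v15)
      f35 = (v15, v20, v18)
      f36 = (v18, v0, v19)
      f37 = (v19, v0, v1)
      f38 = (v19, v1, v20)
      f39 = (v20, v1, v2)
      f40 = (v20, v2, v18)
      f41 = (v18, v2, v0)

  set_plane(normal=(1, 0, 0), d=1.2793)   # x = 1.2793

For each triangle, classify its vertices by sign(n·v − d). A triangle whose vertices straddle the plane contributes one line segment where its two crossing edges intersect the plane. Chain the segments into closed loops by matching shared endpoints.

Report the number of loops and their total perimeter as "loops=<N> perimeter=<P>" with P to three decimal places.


Straddling triangles (16 of 42):
  (v1,v3,v4) [++-] → (1.2793, 1.60416, 0.270294)–(1.2793, 0.177971, 0.6668)  len=1.4803
  (v1,v4,v2) [+-+] → (1.2793, 0.177971, 0.6668)–(1.2793, 0.177971, -0.444404)  len=1.1112
  (v2,v4,v5) [+--] → (1.2793, 0.177971, -0.444404)–(1.2793, 0.177971, -0.6668)  len=0.2224
  (v2,v5,v0) [+-+] → (1.2793, 0.177971, -0.6668)–(1.2793, 0.793382, -0.495715)  len=0.6387
  (v0,v5,v3) [+-+] → (1.2793, 0.793382, -0.495715)–(1.2793, 1.60416, -0.270294)  len=0.8415
  (v3,v6,v4) [+--] → (1.2793, 2.03682, 0)–(1.2793, 1.60416, 0.270294)  len=0.5102
  (v5,v8,v3) [--+] → (1.2793, 1.87065, -0.103813)–(1.2793, 1.60416, -0.270294)  len=0.3142
  (v3,v8,v6) [+--] → (1.2793, 1.87065, -0.103813)–(1.2793, 2.03682, 0)  len=0.1959
  (v15,v18,v16) [-+-] → (1.2793, -2.03682, 0)–(1.2793, -1.87065, 0.103813)  len=0.1959
  (v16,v18,v19) [-+-] → (1.2793, -1.87065, 0.103813)–(1.2793, -1.60416, 0.270294)  len=0.3142
  (v15,v20,v18) [--+] → (1.2793, -1.60416, -0.270294)–(1.2793, -2.03682, 0)  len=0.5102
  (v18,v0,v19) [++-] → (1.2793, -0.793382, 0.495715)–(1.2793, -1.60416, 0.270294)  len=0.8415
  (v19,v0,v1) [-++] → (1.2793, -0.793382, 0.495715)–(1.2793, -0.177971, 0.6668)  len=0.6387
  (v19,v1,v20) [-+-] → (1.2793, -0.177971, 0.6668)–(1.2793, -0.177971, 0.444404)  len=0.2224
  (v20,v1,v2) [-++] → (1.2793, -0.177971, 0.444404)–(1.2793, -0.177971, -0.6668)  len=1.1112
  (v20,v2,v18) [-++] → (1.2793, -0.177971, -0.6668)–(1.2793, -1.60416, -0.270294)  len=1.4803

Chained into 2 loop(s):
  loop 1: 8 segments, perimeter = 5.3145
  loop 2: 8 segments, perimeter = 5.3145
Total perimeter = 10.629

loops=2 perimeter=10.629


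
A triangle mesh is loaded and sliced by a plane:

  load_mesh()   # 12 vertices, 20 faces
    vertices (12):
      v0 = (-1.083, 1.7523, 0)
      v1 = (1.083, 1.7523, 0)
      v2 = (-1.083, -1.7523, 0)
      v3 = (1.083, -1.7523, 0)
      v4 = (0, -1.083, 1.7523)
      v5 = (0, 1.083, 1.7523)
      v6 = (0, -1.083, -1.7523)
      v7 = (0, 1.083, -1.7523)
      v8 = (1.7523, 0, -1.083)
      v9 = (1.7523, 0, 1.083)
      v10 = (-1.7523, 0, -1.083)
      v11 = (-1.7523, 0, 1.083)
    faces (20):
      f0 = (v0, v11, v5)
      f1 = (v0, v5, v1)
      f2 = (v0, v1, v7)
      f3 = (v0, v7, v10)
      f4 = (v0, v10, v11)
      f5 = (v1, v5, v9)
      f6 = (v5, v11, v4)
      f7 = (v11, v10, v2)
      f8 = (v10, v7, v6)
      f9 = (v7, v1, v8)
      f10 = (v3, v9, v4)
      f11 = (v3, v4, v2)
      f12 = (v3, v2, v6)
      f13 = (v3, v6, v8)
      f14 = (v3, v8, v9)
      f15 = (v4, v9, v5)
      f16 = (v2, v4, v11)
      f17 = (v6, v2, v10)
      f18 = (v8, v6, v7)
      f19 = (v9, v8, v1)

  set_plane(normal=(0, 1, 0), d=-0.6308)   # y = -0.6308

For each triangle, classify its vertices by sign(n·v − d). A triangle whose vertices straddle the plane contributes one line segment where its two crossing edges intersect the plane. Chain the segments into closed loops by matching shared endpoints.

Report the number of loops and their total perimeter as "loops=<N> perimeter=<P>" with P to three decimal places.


loops=1 perimeter=10.316

Straddling triangles (10 of 20):
  (v5,v11,v4) [++-] → (-0.731662, -0.6308, 1.47284)–(0, -0.6308, 1.7523)  len=0.7832
  (v11,v10,v2) [++-] → (-1.51136, -0.6308, -0.693137)–(-1.51136, -0.6308, 0.693137)  len=1.3863
  (v10,v7,v6) [++-] → (0, -0.6308, -1.7523)–(-0.731662, -0.6308, -1.47284)  len=0.7832
  (v3,v9,v4) [-+-] → (1.51136, -0.6308, 0.693137)–(0.731662, -0.6308, 1.47284)  len=1.1027
  (v3,v6,v8) [--+] → (0.731662, -0.6308, -1.47284)–(1.51136, -0.6308, -0.693137)  len=1.1027
  (v3,v8,v9) [-++] → (1.51136, -0.6308, -0.693137)–(1.51136, -0.6308, 0.693137)  len=1.3863
  (v4,v9,v5) [-++] → (0.731662, -0.6308, 1.47284)–(0, -0.6308, 1.7523)  len=0.7832
  (v2,v4,v11) [--+] → (-0.731662, -0.6308, 1.47284)–(-1.51136, -0.6308, 0.693137)  len=1.1027
  (v6,v2,v10) [--+] → (-1.51136, -0.6308, -0.693137)–(-0.731662, -0.6308, -1.47284)  len=1.1027
  (v8,v6,v7) [+-+] → (0.731662, -0.6308, -1.47284)–(0, -0.6308, -1.7523)  len=0.7832

Chained into 1 loop(s):
  loop 1: 10 segments, perimeter = 10.3161
Total perimeter = 10.316


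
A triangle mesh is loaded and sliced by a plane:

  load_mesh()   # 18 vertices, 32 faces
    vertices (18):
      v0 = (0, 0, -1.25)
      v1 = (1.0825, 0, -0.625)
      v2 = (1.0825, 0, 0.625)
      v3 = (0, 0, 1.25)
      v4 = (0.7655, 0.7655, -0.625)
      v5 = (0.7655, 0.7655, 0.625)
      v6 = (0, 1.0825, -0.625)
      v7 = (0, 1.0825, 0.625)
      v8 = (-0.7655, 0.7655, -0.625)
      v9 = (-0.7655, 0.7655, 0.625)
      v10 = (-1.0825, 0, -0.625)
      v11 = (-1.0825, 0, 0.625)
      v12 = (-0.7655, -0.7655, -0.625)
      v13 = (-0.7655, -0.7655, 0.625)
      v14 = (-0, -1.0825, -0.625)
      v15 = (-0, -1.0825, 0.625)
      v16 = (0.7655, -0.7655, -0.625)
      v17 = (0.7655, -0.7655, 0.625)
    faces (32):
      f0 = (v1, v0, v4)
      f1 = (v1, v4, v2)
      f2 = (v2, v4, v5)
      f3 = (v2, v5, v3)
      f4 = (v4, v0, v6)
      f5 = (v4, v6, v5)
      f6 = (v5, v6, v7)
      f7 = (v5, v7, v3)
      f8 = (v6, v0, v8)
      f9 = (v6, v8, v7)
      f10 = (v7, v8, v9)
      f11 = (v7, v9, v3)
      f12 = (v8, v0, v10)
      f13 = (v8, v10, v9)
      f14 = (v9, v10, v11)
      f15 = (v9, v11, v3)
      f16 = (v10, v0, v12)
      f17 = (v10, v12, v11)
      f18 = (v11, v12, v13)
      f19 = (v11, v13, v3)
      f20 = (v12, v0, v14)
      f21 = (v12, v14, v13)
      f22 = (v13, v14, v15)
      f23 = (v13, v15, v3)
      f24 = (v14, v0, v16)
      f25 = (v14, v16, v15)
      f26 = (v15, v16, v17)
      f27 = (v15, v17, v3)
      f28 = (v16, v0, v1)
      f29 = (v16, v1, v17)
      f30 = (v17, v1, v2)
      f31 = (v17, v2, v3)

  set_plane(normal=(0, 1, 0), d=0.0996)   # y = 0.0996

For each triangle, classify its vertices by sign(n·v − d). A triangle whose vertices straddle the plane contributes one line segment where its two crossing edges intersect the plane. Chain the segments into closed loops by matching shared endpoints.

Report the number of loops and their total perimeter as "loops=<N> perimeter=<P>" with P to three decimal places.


Straddling triangles (12 of 32):
  (v1,v0,v4) [--+] → (0.0996, 0.0996, -1.16868)–(1.04125, 0.0996, -0.625)  len=1.0873
  (v1,v4,v2) [-+-] → (1.04125, 0.0996, -0.625)–(1.04125, 0.0996, 0.462361)  len=1.0874
  (v2,v4,v5) [-++] → (1.04125, 0.0996, 0.462361)–(1.04125, 0.0996, 0.625)  len=0.1626
  (v2,v5,v3) [-+-] → (1.04125, 0.0996, 0.625)–(0.0996, 0.0996, 1.16868)  len=1.0873
  (v4,v0,v6) [+-+] → (0.0996, 0.0996, -1.16868)–(0, 0.0996, -1.19249)  len=0.1024
  (v5,v7,v3) [++-] → (0, 0.0996, 1.19249)–(0.0996, 0.0996, 1.16868)  len=0.1024
  (v6,v0,v8) [+-+] → (0, 0.0996, -1.19249)–(-0.0996, 0.0996, -1.16868)  len=0.1024
  (v7,v9,v3) [++-] → (-0.0996, 0.0996, 1.16868)–(0, 0.0996, 1.19249)  len=0.1024
  (v8,v0,v10) [+--] → (-0.0996, 0.0996, -1.16868)–(-1.04125, 0.0996, -0.625)  len=1.0873
  (v8,v10,v9) [+-+] → (-1.04125, 0.0996, -0.625)–(-1.04125, 0.0996, -0.462361)  len=0.1626
  (v9,v10,v11) [+--] → (-1.04125, 0.0996, -0.462361)–(-1.04125, 0.0996, 0.625)  len=1.0874
  (v9,v11,v3) [+--] → (-1.04125, 0.0996, 0.625)–(-0.0996, 0.0996, 1.16868)  len=1.0873

Chained into 1 loop(s):
  loop 1: 12 segments, perimeter = 7.2590
Total perimeter = 7.259

loops=1 perimeter=7.259


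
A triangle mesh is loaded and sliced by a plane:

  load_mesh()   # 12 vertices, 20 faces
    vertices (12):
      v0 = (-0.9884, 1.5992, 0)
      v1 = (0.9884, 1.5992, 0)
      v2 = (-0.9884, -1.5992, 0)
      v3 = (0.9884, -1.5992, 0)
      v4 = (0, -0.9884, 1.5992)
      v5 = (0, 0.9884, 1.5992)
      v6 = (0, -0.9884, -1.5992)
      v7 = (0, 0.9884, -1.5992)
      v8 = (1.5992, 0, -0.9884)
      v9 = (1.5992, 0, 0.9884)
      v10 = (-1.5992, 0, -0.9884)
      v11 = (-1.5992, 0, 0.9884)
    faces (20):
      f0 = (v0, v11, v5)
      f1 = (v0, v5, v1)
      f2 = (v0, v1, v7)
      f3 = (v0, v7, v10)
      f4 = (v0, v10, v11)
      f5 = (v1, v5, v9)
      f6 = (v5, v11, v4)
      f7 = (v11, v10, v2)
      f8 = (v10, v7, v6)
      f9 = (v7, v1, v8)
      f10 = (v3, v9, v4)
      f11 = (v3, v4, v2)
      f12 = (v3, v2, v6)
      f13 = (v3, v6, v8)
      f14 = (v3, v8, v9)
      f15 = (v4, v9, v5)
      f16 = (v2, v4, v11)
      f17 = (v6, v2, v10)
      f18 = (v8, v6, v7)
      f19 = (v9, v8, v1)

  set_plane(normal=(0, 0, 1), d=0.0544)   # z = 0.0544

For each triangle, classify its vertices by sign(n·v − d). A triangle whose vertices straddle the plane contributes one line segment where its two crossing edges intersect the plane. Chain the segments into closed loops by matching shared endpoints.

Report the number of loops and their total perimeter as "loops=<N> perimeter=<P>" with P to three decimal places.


loops=1 perimeter=10.670

Straddling triangles (10 of 20):
  (v0,v11,v5) [-++] → (-1.02202, 1.51118, 0.0544)–(-0.954778, 1.57842, 0.0544)  len=0.0951
  (v0,v5,v1) [-+-] → (-0.954778, 1.57842, 0.0544)–(0.954778, 1.57842, 0.0544)  len=1.9096
  (v0,v10,v11) [--+] → (-1.5992, 0, 0.0544)–(-1.02202, 1.51118, 0.0544)  len=1.6177
  (v1,v5,v9) [-++] → (0.954778, 1.57842, 0.0544)–(1.02202, 1.51118, 0.0544)  len=0.0951
  (v11,v10,v2) [+--] → (-1.5992, 0, 0.0544)–(-1.02202, -1.51118, 0.0544)  len=1.6177
  (v3,v9,v4) [-++] → (1.02202, -1.51118, 0.0544)–(0.954778, -1.57842, 0.0544)  len=0.0951
  (v3,v4,v2) [-+-] → (0.954778, -1.57842, 0.0544)–(-0.954778, -1.57842, 0.0544)  len=1.9096
  (v3,v8,v9) [--+] → (1.5992, 0, 0.0544)–(1.02202, -1.51118, 0.0544)  len=1.6177
  (v2,v4,v11) [-++] → (-0.954778, -1.57842, 0.0544)–(-1.02202, -1.51118, 0.0544)  len=0.0951
  (v9,v8,v1) [+--] → (1.5992, 0, 0.0544)–(1.02202, 1.51118, 0.0544)  len=1.6177

Chained into 1 loop(s):
  loop 1: 10 segments, perimeter = 10.6701
Total perimeter = 10.670


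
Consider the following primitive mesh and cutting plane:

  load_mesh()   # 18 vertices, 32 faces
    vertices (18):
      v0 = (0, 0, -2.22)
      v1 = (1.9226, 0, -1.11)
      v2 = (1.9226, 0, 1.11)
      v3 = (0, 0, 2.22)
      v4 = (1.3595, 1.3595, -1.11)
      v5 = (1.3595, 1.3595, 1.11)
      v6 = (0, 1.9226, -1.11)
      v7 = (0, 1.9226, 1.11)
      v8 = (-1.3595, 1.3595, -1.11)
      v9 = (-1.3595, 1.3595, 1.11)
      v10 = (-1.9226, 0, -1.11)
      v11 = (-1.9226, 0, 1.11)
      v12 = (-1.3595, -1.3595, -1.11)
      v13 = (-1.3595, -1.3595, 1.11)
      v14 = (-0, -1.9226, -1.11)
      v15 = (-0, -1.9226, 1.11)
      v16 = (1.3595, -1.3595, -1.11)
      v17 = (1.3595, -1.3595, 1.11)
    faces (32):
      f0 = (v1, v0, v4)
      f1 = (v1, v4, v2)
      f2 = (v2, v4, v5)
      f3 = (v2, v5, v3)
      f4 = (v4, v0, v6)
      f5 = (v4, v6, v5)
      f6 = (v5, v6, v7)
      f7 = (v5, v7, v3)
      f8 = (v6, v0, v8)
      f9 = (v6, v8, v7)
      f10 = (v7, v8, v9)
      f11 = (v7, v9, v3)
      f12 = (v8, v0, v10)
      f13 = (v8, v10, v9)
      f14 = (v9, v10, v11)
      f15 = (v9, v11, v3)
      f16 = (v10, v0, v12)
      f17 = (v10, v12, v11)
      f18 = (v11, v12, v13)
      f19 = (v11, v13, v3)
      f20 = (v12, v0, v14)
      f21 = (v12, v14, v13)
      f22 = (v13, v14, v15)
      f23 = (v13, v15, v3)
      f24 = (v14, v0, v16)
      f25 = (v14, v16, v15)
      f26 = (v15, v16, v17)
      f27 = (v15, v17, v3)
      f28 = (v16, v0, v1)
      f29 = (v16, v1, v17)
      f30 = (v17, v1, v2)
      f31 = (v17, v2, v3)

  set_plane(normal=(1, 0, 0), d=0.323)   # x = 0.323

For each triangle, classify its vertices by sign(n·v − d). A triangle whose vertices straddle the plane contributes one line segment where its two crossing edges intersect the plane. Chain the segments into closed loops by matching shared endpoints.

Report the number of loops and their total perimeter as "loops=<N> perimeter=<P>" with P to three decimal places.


loops=1 perimeter=12.539

Straddling triangles (12 of 32):
  (v1,v0,v4) [+-+] → (0.323, 0, -2.03352)–(0.323, 0.323, -1.95628)  len=0.3321
  (v2,v5,v3) [++-] → (0.323, 0.323, 1.95628)–(0.323, 0, 2.03352)  len=0.3321
  (v4,v0,v6) [+--] → (0.323, 0.323, -1.95628)–(0.323, 1.78881, -1.11)  len=1.6926
  (v4,v6,v5) [+-+] → (0.323, 1.78881, -1.11)–(0.323, 1.78881, -0.582556)  len=0.5274
  (v5,v6,v7) [+--] → (0.323, 1.78881, -0.582556)–(0.323, 1.78881, 1.11)  len=1.6926
  (v5,v7,v3) [+--] → (0.323, 1.78881, 1.11)–(0.323, 0.323, 1.95628)  len=1.6926
  (v14,v0,v16) [--+] → (0.323, -0.323, -1.95628)–(0.323, -1.78881, -1.11)  len=1.6926
  (v14,v16,v15) [-+-] → (0.323, -1.78881, -1.11)–(0.323, -1.78881, 0.582556)  len=1.6926
  (v15,v16,v17) [-++] → (0.323, -1.78881, 0.582556)–(0.323, -1.78881, 1.11)  len=0.5274
  (v15,v17,v3) [-+-] → (0.323, -1.78881, 1.11)–(0.323, -0.323, 1.95628)  len=1.6926
  (v16,v0,v1) [+-+] → (0.323, -0.323, -1.95628)–(0.323, 0, -2.03352)  len=0.3321
  (v17,v2,v3) [++-] → (0.323, 0, 2.03352)–(0.323, -0.323, 1.95628)  len=0.3321

Chained into 1 loop(s):
  loop 1: 12 segments, perimeter = 12.5387
Total perimeter = 12.539


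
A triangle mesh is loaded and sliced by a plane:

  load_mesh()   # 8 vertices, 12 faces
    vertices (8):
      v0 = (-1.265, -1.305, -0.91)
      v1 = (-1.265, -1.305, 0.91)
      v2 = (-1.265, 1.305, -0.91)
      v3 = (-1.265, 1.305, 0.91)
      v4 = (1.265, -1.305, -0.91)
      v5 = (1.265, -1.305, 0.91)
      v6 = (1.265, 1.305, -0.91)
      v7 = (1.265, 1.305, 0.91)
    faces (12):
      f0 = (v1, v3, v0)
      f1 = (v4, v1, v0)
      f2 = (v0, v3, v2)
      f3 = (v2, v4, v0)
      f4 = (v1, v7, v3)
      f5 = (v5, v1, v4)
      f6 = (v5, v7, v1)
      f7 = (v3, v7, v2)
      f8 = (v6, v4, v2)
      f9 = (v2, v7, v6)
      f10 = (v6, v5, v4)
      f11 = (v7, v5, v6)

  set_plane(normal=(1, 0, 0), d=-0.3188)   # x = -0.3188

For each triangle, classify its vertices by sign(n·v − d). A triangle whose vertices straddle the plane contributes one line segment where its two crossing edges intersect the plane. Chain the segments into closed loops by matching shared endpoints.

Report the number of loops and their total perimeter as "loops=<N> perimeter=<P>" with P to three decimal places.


loops=1 perimeter=8.860

Straddling triangles (8 of 12):
  (v4,v1,v0) [+--] → (-0.3188, -1.305, 0.229334)–(-0.3188, -1.305, -0.91)  len=1.1393
  (v2,v4,v0) [-+-] → (-0.3188, 0.328881, -0.91)–(-0.3188, -1.305, -0.91)  len=1.6339
  (v1,v7,v3) [-+-] → (-0.3188, -0.328881, 0.91)–(-0.3188, 1.305, 0.91)  len=1.6339
  (v5,v1,v4) [+-+] → (-0.3188, -1.305, 0.91)–(-0.3188, -1.305, 0.229334)  len=0.6807
  (v5,v7,v1) [++-] → (-0.3188, -0.328881, 0.91)–(-0.3188, -1.305, 0.91)  len=0.9761
  (v3,v7,v2) [-+-] → (-0.3188, 1.305, 0.91)–(-0.3188, 1.305, -0.229334)  len=1.1393
  (v6,v4,v2) [++-] → (-0.3188, 0.328881, -0.91)–(-0.3188, 1.305, -0.91)  len=0.9761
  (v2,v7,v6) [-++] → (-0.3188, 1.305, -0.229334)–(-0.3188, 1.305, -0.91)  len=0.6807

Chained into 1 loop(s):
  loop 1: 8 segments, perimeter = 8.8600
Total perimeter = 8.860


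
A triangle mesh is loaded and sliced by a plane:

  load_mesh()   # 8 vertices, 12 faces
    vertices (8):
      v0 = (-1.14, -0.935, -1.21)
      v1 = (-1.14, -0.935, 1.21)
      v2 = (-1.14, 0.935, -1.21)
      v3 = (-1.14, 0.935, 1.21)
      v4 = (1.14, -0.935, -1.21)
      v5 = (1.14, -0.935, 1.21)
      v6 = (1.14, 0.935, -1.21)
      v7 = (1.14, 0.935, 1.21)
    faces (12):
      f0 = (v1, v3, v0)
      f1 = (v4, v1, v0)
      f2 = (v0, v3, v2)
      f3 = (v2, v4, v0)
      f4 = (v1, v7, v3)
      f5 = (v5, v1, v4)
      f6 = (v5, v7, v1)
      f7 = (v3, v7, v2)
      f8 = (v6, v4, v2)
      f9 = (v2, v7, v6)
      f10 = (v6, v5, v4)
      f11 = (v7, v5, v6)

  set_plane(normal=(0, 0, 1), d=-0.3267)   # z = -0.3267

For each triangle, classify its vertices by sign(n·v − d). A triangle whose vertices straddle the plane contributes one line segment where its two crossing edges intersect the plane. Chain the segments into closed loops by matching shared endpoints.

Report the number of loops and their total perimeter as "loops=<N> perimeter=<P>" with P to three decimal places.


Straddling triangles (8 of 12):
  (v1,v3,v0) [++-] → (-1.14, -0.25245, -0.3267)–(-1.14, -0.935, -0.3267)  len=0.6825
  (v4,v1,v0) [-+-] → (0.3078, -0.935, -0.3267)–(-1.14, -0.935, -0.3267)  len=1.4478
  (v0,v3,v2) [-+-] → (-1.14, -0.25245, -0.3267)–(-1.14, 0.935, -0.3267)  len=1.1875
  (v5,v1,v4) [++-] → (0.3078, -0.935, -0.3267)–(1.14, -0.935, -0.3267)  len=0.8322
  (v3,v7,v2) [++-] → (-0.3078, 0.935, -0.3267)–(-1.14, 0.935, -0.3267)  len=0.8322
  (v2,v7,v6) [-+-] → (-0.3078, 0.935, -0.3267)–(1.14, 0.935, -0.3267)  len=1.4478
  (v6,v5,v4) [-+-] → (1.14, 0.25245, -0.3267)–(1.14, -0.935, -0.3267)  len=1.1875
  (v7,v5,v6) [++-] → (1.14, 0.25245, -0.3267)–(1.14, 0.935, -0.3267)  len=0.6825

Chained into 1 loop(s):
  loop 1: 8 segments, perimeter = 8.3000
Total perimeter = 8.300

loops=1 perimeter=8.300


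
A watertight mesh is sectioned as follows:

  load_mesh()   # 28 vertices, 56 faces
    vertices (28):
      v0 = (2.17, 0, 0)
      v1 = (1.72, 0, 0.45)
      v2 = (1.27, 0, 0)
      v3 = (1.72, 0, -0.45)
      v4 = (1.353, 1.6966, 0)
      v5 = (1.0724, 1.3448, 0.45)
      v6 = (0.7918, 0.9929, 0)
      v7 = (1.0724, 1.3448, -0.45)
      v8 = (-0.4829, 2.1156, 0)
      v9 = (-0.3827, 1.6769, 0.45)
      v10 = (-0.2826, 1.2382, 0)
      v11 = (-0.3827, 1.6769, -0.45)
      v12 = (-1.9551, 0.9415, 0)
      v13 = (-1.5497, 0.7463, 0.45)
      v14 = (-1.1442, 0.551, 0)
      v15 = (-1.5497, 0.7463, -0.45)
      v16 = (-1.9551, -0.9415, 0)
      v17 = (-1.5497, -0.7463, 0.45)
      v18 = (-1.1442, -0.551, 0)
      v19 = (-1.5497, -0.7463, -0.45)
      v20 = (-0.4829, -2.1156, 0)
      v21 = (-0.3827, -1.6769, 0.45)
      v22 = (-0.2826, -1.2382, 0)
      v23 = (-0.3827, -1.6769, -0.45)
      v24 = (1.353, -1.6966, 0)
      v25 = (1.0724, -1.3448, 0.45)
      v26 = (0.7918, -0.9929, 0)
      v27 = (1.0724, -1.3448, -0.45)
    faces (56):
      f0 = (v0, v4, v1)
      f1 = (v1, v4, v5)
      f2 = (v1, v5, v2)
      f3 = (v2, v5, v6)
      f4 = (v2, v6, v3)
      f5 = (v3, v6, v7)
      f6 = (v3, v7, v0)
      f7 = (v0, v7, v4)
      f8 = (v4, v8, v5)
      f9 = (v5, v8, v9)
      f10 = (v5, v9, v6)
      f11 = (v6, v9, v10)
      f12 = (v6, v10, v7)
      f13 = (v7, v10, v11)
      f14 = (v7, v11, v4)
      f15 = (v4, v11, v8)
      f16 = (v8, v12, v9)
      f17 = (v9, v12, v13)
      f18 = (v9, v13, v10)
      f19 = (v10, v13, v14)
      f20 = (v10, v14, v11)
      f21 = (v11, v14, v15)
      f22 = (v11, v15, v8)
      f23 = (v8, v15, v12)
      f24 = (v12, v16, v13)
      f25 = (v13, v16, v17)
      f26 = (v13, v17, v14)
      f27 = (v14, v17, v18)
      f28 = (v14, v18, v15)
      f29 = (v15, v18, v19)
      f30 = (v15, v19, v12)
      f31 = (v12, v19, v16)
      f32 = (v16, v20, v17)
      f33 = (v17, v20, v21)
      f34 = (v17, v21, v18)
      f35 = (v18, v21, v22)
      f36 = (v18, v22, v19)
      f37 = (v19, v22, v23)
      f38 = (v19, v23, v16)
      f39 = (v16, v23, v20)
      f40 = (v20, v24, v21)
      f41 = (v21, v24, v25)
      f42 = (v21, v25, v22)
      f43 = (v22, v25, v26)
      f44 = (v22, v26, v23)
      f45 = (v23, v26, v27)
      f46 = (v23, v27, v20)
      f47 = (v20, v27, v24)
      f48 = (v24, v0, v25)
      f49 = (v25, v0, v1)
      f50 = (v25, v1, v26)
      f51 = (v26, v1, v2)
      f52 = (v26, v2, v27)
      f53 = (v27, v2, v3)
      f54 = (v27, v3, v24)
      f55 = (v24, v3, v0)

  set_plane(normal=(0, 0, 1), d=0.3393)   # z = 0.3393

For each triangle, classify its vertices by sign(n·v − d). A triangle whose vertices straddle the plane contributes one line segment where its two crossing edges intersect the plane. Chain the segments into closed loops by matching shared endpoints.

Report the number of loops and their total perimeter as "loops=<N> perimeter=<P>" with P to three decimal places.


loops=2 perimeter=20.896

Straddling triangles (28 of 56):
  (v0,v4,v1) [--+] → (1.62972, 0.417364, 0.3393)–(1.8307, 0, 0.3393)  len=0.4632
  (v1,v4,v5) [+-+] → (1.62972, 0.417364, 0.3393)–(1.14143, 1.43134, 0.3393)  len=1.1254
  (v1,v5,v2) [++-] → (1.12101, 1.01398, 0.3393)–(1.6093, 0, 0.3393)  len=1.1254
  (v2,v5,v6) [-+-] → (1.12101, 1.01398, 0.3393)–(1.00337, 1.25823, 0.3393)  len=0.2711
  (v4,v8,v5) [--+] → (0.689796, 1.53442, 0.3393)–(1.14143, 1.43134, 0.3393)  len=0.4632
  (v5,v8,v9) [+-+] → (0.689796, 1.53442, 0.3393)–(-0.407349, 1.78482, 0.3393)  len=1.1254
  (v5,v9,v6) [++-] → (-0.093773, 1.50864, 0.3393)–(1.00337, 1.25823, 0.3393)  len=1.1254
  (v6,v9,v10) [-+-] → (-0.093773, 1.50864, 0.3393)–(-0.358075, 1.56898, 0.3393)  len=0.2711
  (v8,v12,v9) [--+] → (-0.76951, 1.49599, 0.3393)–(-0.407349, 1.78482, 0.3393)  len=0.4632
  (v9,v12,v13) [+-+] → (-0.76951, 1.49599, 0.3393)–(-1.64943, 0.794319, 0.3393)  len=1.1254
  (v9,v13,v10) [++-] → (-1.23799, 0.867307, 0.3393)–(-0.358075, 1.56898, 0.3393)  len=1.1254
  (v10,v13,v14) [-+-] → (-1.23799, 0.867307, 0.3393)–(-1.44995, 0.698256, 0.3393)  len=0.2711
  (v12,v16,v13) [--+] → (-1.64943, 0.331101, 0.3393)–(-1.64943, 0.794319, 0.3393)  len=0.4632
  (v13,v16,v17) [+-+] → (-1.64943, 0.331101, 0.3393)–(-1.64943, -0.794319, 0.3393)  len=1.1254
  (v13,v17,v14) [++-] → (-1.44995, -0.427164, 0.3393)–(-1.44995, 0.698256, 0.3393)  len=1.1254
  (v14,v17,v18) [-+-] → (-1.44995, -0.427164, 0.3393)–(-1.44995, -0.698256, 0.3393)  len=0.2711
  (v16,v20,v17) [--+] → (-1.28727, -1.08315, 0.3393)–(-1.64943, -0.794319, 0.3393)  len=0.4632
  (v17,v20,v21) [+-+] → (-1.28727, -1.08315, 0.3393)–(-0.407349, -1.78482, 0.3393)  len=1.1254
  (v17,v21,v18) [++-] → (-0.570029, -1.39993, 0.3393)–(-1.44995, -0.698256, 0.3393)  len=1.1254
  (v18,v21,v22) [-+-] → (-0.570029, -1.39993, 0.3393)–(-0.358075, -1.56898, 0.3393)  len=0.2711
  (v20,v24,v21) [--+] → (0.0442822, -1.68175, 0.3393)–(-0.407349, -1.78482, 0.3393)  len=0.4632
  (v21,v24,v25) [+-+] → (0.0442822, -1.68175, 0.3393)–(1.14143, -1.43134, 0.3393)  len=1.1254
  (v21,v25,v22) [++-] → (0.73907, -1.31858, 0.3393)–(-0.358075, -1.56898, 0.3393)  len=1.1254
  (v22,v25,v26) [-+-] → (0.73907, -1.31858, 0.3393)–(1.00337, -1.25823, 0.3393)  len=0.2711
  (v24,v0,v25) [--+] → (1.34241, -1.01398, 0.3393)–(1.14143, -1.43134, 0.3393)  len=0.4632
  (v25,v0,v1) [+-+] → (1.34241, -1.01398, 0.3393)–(1.8307, 0, 0.3393)  len=1.1254
  (v25,v1,v26) [++-] → (1.49166, -0.244253, 0.3393)–(1.00337, -1.25823, 0.3393)  len=1.1254
  (v26,v1,v2) [-+-] → (1.49166, -0.244253, 0.3393)–(1.6093, 0, 0.3393)  len=0.2711

Chained into 2 loop(s):
  loop 1: 14 segments, perimeter = 11.1205
  loop 2: 14 segments, perimeter = 9.7756
Total perimeter = 20.896
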